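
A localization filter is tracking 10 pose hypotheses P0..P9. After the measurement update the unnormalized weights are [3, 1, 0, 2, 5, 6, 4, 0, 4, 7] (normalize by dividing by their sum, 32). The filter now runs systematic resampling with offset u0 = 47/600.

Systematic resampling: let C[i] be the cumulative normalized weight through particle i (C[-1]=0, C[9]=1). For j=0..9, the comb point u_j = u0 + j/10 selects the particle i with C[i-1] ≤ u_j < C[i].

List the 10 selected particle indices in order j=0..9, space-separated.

C = [3/32, 1/8, 1/8, 3/16, 11/32, 17/32, 21/32, 21/32, 25/32, 1]
j=0: u_0=47/600 ∈ [0, 3/32) → index 0
j=1: u_1=107/600 ∈ [1/8, 3/16) → index 3
j=2: u_2=167/600 ∈ [3/16, 11/32) → index 4
j=3: u_3=227/600 ∈ [11/32, 17/32) → index 5
j=4: u_4=287/600 ∈ [11/32, 17/32) → index 5
j=5: u_5=347/600 ∈ [17/32, 21/32) → index 6
j=6: u_6=407/600 ∈ [21/32, 25/32) → index 8
j=7: u_7=467/600 ∈ [21/32, 25/32) → index 8
j=8: u_8=527/600 ∈ [25/32, 1) → index 9
j=9: u_9=587/600 ∈ [25/32, 1) → index 9

0 3 4 5 5 6 8 8 9 9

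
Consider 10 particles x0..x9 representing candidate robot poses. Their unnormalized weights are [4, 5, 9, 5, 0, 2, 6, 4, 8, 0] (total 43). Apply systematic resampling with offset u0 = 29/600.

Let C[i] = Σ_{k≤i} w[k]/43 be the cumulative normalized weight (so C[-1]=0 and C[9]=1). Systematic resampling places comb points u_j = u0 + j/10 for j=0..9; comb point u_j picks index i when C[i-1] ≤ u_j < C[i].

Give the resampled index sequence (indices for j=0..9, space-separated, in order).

C = [4/43, 9/43, 18/43, 23/43, 23/43, 25/43, 31/43, 35/43, 1, 1]
j=0: u_0=29/600 ∈ [0, 4/43) → index 0
j=1: u_1=89/600 ∈ [4/43, 9/43) → index 1
j=2: u_2=149/600 ∈ [9/43, 18/43) → index 2
j=3: u_3=209/600 ∈ [9/43, 18/43) → index 2
j=4: u_4=269/600 ∈ [18/43, 23/43) → index 3
j=5: u_5=329/600 ∈ [23/43, 25/43) → index 5
j=6: u_6=389/600 ∈ [25/43, 31/43) → index 6
j=7: u_7=449/600 ∈ [31/43, 35/43) → index 7
j=8: u_8=509/600 ∈ [35/43, 1) → index 8
j=9: u_9=569/600 ∈ [35/43, 1) → index 8

0 1 2 2 3 5 6 7 8 8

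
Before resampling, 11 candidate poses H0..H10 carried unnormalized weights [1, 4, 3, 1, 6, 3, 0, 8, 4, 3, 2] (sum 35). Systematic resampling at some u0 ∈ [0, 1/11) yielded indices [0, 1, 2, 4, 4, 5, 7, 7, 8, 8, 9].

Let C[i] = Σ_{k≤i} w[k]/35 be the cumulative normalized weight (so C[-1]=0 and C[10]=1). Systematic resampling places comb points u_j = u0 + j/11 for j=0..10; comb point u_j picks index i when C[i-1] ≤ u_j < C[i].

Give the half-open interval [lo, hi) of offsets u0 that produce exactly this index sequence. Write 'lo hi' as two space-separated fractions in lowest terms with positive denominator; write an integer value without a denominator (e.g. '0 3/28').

6/385 1/35

C = [1/35, 1/7, 8/35, 9/35, 3/7, 18/35, 18/35, 26/35, 6/7, 33/35, 1]
j=0 picked index 0: u0 ∈ [0, 1/35)
j=1 picked index 1: u0 ∈ [-24/385, 4/77)
j=2 picked index 2: u0 ∈ [-3/77, 18/385)
j=3 picked index 4: u0 ∈ [-6/385, 12/77)
j=4 picked index 4: u0 ∈ [-41/385, 5/77)
j=5 picked index 5: u0 ∈ [-2/77, 23/385)
j=6 picked index 7: u0 ∈ [-12/385, 76/385)
j=7 picked index 7: u0 ∈ [-47/385, 41/385)
j=8 picked index 8: u0 ∈ [6/385, 10/77)
j=9 picked index 8: u0 ∈ [-29/385, 3/77)
j=10 picked index 9: u0 ∈ [-4/77, 13/385)
intersection: [6/385, 1/35)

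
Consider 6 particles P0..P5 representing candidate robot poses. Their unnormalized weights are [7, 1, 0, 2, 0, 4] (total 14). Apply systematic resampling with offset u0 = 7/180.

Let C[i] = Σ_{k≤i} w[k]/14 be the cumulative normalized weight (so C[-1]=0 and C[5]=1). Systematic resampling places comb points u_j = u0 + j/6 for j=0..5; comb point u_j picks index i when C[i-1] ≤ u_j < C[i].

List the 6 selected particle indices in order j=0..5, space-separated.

0 0 0 1 3 5

C = [1/2, 4/7, 4/7, 5/7, 5/7, 1]
j=0: u_0=7/180 ∈ [0, 1/2) → index 0
j=1: u_1=37/180 ∈ [0, 1/2) → index 0
j=2: u_2=67/180 ∈ [0, 1/2) → index 0
j=3: u_3=97/180 ∈ [1/2, 4/7) → index 1
j=4: u_4=127/180 ∈ [4/7, 5/7) → index 3
j=5: u_5=157/180 ∈ [5/7, 1) → index 5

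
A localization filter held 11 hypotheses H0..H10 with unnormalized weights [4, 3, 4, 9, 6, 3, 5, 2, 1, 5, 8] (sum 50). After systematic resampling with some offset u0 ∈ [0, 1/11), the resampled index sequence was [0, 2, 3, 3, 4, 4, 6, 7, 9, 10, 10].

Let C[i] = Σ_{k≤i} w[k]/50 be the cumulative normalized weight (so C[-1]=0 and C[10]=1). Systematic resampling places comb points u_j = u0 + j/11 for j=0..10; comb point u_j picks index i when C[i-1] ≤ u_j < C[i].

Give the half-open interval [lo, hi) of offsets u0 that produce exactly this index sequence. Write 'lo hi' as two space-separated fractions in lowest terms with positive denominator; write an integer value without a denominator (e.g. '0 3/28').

C = [2/25, 7/50, 11/50, 2/5, 13/25, 29/50, 17/25, 18/25, 37/50, 21/25, 1]
j=0 picked index 0: u0 ∈ [0, 2/25)
j=1 picked index 2: u0 ∈ [27/550, 71/550)
j=2 picked index 3: u0 ∈ [21/550, 12/55)
j=3 picked index 3: u0 ∈ [-29/550, 7/55)
j=4 picked index 4: u0 ∈ [2/55, 43/275)
j=5 picked index 4: u0 ∈ [-3/55, 18/275)
j=6 picked index 6: u0 ∈ [19/550, 37/275)
j=7 picked index 7: u0 ∈ [12/275, 23/275)
j=8 picked index 9: u0 ∈ [7/550, 31/275)
j=9 picked index 10: u0 ∈ [6/275, 2/11)
j=10 picked index 10: u0 ∈ [-19/275, 1/11)
intersection: [27/550, 18/275)

27/550 18/275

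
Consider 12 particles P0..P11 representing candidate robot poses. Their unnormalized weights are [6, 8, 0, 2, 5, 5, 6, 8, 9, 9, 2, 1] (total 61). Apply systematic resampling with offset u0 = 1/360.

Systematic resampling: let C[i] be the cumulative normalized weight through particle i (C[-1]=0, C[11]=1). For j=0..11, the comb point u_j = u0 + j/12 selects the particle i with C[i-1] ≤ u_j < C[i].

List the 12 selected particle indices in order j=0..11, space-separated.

0 0 1 3 4 5 6 7 8 8 9 9

C = [6/61, 14/61, 14/61, 16/61, 21/61, 26/61, 32/61, 40/61, 49/61, 58/61, 60/61, 1]
j=0: u_0=1/360 ∈ [0, 6/61) → index 0
j=1: u_1=31/360 ∈ [0, 6/61) → index 0
j=2: u_2=61/360 ∈ [6/61, 14/61) → index 1
j=3: u_3=91/360 ∈ [14/61, 16/61) → index 3
j=4: u_4=121/360 ∈ [16/61, 21/61) → index 4
j=5: u_5=151/360 ∈ [21/61, 26/61) → index 5
j=6: u_6=181/360 ∈ [26/61, 32/61) → index 6
j=7: u_7=211/360 ∈ [32/61, 40/61) → index 7
j=8: u_8=241/360 ∈ [40/61, 49/61) → index 8
j=9: u_9=271/360 ∈ [40/61, 49/61) → index 8
j=10: u_10=301/360 ∈ [49/61, 58/61) → index 9
j=11: u_11=331/360 ∈ [49/61, 58/61) → index 9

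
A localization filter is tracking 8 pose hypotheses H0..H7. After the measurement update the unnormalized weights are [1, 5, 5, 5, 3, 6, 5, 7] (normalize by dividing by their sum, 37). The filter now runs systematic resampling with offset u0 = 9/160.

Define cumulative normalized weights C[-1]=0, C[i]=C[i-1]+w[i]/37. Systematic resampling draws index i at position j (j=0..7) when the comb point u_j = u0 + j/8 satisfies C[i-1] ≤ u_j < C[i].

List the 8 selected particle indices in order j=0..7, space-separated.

C = [1/37, 6/37, 11/37, 16/37, 19/37, 25/37, 30/37, 1]
j=0: u_0=9/160 ∈ [1/37, 6/37) → index 1
j=1: u_1=29/160 ∈ [6/37, 11/37) → index 2
j=2: u_2=49/160 ∈ [11/37, 16/37) → index 3
j=3: u_3=69/160 ∈ [11/37, 16/37) → index 3
j=4: u_4=89/160 ∈ [19/37, 25/37) → index 5
j=5: u_5=109/160 ∈ [25/37, 30/37) → index 6
j=6: u_6=129/160 ∈ [25/37, 30/37) → index 6
j=7: u_7=149/160 ∈ [30/37, 1) → index 7

1 2 3 3 5 6 6 7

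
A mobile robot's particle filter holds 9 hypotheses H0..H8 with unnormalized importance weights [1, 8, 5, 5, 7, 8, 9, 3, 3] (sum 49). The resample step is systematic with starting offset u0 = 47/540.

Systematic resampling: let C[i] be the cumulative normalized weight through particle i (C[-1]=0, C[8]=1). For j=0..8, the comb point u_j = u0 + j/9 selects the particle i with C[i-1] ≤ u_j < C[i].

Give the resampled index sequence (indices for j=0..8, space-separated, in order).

1 2 3 4 5 5 6 6 8

C = [1/49, 9/49, 2/7, 19/49, 26/49, 34/49, 43/49, 46/49, 1]
j=0: u_0=47/540 ∈ [1/49, 9/49) → index 1
j=1: u_1=107/540 ∈ [9/49, 2/7) → index 2
j=2: u_2=167/540 ∈ [2/7, 19/49) → index 3
j=3: u_3=227/540 ∈ [19/49, 26/49) → index 4
j=4: u_4=287/540 ∈ [26/49, 34/49) → index 5
j=5: u_5=347/540 ∈ [26/49, 34/49) → index 5
j=6: u_6=407/540 ∈ [34/49, 43/49) → index 6
j=7: u_7=467/540 ∈ [34/49, 43/49) → index 6
j=8: u_8=527/540 ∈ [46/49, 1) → index 8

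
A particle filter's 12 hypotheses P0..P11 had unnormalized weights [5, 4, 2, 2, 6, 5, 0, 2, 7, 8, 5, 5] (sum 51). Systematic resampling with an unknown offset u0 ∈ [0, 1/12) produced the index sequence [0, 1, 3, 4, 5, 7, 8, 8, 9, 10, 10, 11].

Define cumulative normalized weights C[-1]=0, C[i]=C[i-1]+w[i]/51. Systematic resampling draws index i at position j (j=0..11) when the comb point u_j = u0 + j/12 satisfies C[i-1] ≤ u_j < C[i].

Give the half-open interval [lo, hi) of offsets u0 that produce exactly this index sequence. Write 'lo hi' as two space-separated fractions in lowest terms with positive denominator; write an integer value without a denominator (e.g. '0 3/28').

11/204 13/204

C = [5/51, 3/17, 11/51, 13/51, 19/51, 8/17, 8/17, 26/51, 11/17, 41/51, 46/51, 1]
j=0 picked index 0: u0 ∈ [0, 5/51)
j=1 picked index 1: u0 ∈ [1/68, 19/204)
j=2 picked index 3: u0 ∈ [5/102, 3/34)
j=3 picked index 4: u0 ∈ [1/204, 25/204)
j=4 picked index 5: u0 ∈ [2/51, 7/51)
j=5 picked index 7: u0 ∈ [11/204, 19/204)
j=6 picked index 8: u0 ∈ [1/102, 5/34)
j=7 picked index 8: u0 ∈ [-5/68, 13/204)
j=8 picked index 9: u0 ∈ [-1/51, 7/51)
j=9 picked index 10: u0 ∈ [11/204, 31/204)
j=10 picked index 10: u0 ∈ [-1/34, 7/102)
j=11 picked index 11: u0 ∈ [-1/68, 1/12)
intersection: [11/204, 13/204)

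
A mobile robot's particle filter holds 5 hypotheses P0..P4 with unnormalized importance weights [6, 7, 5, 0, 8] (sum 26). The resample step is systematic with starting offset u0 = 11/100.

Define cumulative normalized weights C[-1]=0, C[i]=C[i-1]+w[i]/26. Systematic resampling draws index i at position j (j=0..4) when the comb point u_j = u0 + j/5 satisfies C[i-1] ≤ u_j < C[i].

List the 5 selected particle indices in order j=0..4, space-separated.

C = [3/13, 1/2, 9/13, 9/13, 1]
j=0: u_0=11/100 ∈ [0, 3/13) → index 0
j=1: u_1=31/100 ∈ [3/13, 1/2) → index 1
j=2: u_2=51/100 ∈ [1/2, 9/13) → index 2
j=3: u_3=71/100 ∈ [9/13, 1) → index 4
j=4: u_4=91/100 ∈ [9/13, 1) → index 4

0 1 2 4 4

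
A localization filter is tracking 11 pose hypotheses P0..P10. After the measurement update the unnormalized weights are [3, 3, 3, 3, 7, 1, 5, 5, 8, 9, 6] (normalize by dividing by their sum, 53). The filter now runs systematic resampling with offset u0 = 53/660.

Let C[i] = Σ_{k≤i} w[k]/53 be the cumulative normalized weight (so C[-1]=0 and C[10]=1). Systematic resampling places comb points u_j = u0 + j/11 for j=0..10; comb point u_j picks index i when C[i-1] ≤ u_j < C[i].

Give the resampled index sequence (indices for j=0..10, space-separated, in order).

C = [3/53, 6/53, 9/53, 12/53, 19/53, 20/53, 25/53, 30/53, 38/53, 47/53, 1]
j=0: u_0=53/660 ∈ [3/53, 6/53) → index 1
j=1: u_1=113/660 ∈ [9/53, 12/53) → index 3
j=2: u_2=173/660 ∈ [12/53, 19/53) → index 4
j=3: u_3=233/660 ∈ [12/53, 19/53) → index 4
j=4: u_4=293/660 ∈ [20/53, 25/53) → index 6
j=5: u_5=353/660 ∈ [25/53, 30/53) → index 7
j=6: u_6=413/660 ∈ [30/53, 38/53) → index 8
j=7: u_7=43/60 ∈ [30/53, 38/53) → index 8
j=8: u_8=533/660 ∈ [38/53, 47/53) → index 9
j=9: u_9=593/660 ∈ [47/53, 1) → index 10
j=10: u_10=653/660 ∈ [47/53, 1) → index 10

1 3 4 4 6 7 8 8 9 10 10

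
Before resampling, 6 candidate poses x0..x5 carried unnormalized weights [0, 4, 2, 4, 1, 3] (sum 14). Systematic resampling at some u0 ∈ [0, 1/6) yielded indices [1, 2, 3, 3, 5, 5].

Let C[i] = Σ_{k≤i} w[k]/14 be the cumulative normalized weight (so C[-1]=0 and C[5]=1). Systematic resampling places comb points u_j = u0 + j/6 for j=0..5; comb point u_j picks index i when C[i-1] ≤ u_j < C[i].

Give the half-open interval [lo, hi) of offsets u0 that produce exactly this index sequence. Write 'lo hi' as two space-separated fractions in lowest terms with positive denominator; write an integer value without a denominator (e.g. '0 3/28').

C = [0, 2/7, 3/7, 5/7, 11/14, 1]
j=0 picked index 1: u0 ∈ [0, 2/7)
j=1 picked index 2: u0 ∈ [5/42, 11/42)
j=2 picked index 3: u0 ∈ [2/21, 8/21)
j=3 picked index 3: u0 ∈ [-1/14, 3/14)
j=4 picked index 5: u0 ∈ [5/42, 1/3)
j=5 picked index 5: u0 ∈ [-1/21, 1/6)
intersection: [5/42, 1/6)

5/42 1/6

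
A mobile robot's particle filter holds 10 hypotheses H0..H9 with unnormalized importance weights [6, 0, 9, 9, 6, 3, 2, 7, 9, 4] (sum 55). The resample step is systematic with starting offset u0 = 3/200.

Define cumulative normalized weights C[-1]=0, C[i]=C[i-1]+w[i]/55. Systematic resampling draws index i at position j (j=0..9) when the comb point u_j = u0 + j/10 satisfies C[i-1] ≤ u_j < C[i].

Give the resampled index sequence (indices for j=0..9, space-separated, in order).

0 2 2 3 3 4 6 7 8 8

C = [6/55, 6/55, 3/11, 24/55, 6/11, 3/5, 7/11, 42/55, 51/55, 1]
j=0: u_0=3/200 ∈ [0, 6/55) → index 0
j=1: u_1=23/200 ∈ [6/55, 3/11) → index 2
j=2: u_2=43/200 ∈ [6/55, 3/11) → index 2
j=3: u_3=63/200 ∈ [3/11, 24/55) → index 3
j=4: u_4=83/200 ∈ [3/11, 24/55) → index 3
j=5: u_5=103/200 ∈ [24/55, 6/11) → index 4
j=6: u_6=123/200 ∈ [3/5, 7/11) → index 6
j=7: u_7=143/200 ∈ [7/11, 42/55) → index 7
j=8: u_8=163/200 ∈ [42/55, 51/55) → index 8
j=9: u_9=183/200 ∈ [42/55, 51/55) → index 8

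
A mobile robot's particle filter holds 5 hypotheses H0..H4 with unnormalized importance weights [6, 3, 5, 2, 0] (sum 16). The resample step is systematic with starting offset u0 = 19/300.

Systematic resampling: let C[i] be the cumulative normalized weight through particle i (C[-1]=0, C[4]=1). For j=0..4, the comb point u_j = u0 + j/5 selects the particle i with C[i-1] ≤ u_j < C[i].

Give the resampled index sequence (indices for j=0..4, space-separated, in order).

0 0 1 2 2

C = [3/8, 9/16, 7/8, 1, 1]
j=0: u_0=19/300 ∈ [0, 3/8) → index 0
j=1: u_1=79/300 ∈ [0, 3/8) → index 0
j=2: u_2=139/300 ∈ [3/8, 9/16) → index 1
j=3: u_3=199/300 ∈ [9/16, 7/8) → index 2
j=4: u_4=259/300 ∈ [9/16, 7/8) → index 2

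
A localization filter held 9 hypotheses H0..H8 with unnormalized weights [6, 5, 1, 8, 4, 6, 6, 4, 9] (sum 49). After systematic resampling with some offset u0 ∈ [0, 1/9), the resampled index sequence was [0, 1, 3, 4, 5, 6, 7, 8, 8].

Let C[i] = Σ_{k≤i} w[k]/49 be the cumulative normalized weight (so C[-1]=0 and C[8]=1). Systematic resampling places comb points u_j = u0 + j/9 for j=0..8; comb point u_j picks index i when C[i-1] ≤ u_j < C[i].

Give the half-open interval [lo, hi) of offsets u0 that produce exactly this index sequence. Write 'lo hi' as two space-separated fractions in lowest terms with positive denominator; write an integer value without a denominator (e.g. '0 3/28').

11/147 1/9

C = [6/49, 11/49, 12/49, 20/49, 24/49, 30/49, 36/49, 40/49, 1]
j=0 picked index 0: u0 ∈ [0, 6/49)
j=1 picked index 1: u0 ∈ [5/441, 50/441)
j=2 picked index 3: u0 ∈ [10/441, 82/441)
j=3 picked index 4: u0 ∈ [11/147, 23/147)
j=4 picked index 5: u0 ∈ [20/441, 74/441)
j=5 picked index 6: u0 ∈ [25/441, 79/441)
j=6 picked index 7: u0 ∈ [10/147, 22/147)
j=7 picked index 8: u0 ∈ [17/441, 2/9)
j=8 picked index 8: u0 ∈ [-32/441, 1/9)
intersection: [11/147, 1/9)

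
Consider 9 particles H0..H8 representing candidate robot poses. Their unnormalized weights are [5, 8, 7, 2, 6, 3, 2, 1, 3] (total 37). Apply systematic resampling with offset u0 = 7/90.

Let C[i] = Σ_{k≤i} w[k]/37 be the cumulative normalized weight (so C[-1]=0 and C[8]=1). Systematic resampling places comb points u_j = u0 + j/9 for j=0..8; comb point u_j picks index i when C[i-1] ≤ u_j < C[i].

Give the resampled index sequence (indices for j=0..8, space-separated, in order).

C = [5/37, 13/37, 20/37, 22/37, 28/37, 31/37, 33/37, 34/37, 1]
j=0: u_0=7/90 ∈ [0, 5/37) → index 0
j=1: u_1=17/90 ∈ [5/37, 13/37) → index 1
j=2: u_2=3/10 ∈ [5/37, 13/37) → index 1
j=3: u_3=37/90 ∈ [13/37, 20/37) → index 2
j=4: u_4=47/90 ∈ [13/37, 20/37) → index 2
j=5: u_5=19/30 ∈ [22/37, 28/37) → index 4
j=6: u_6=67/90 ∈ [22/37, 28/37) → index 4
j=7: u_7=77/90 ∈ [31/37, 33/37) → index 6
j=8: u_8=29/30 ∈ [34/37, 1) → index 8

0 1 1 2 2 4 4 6 8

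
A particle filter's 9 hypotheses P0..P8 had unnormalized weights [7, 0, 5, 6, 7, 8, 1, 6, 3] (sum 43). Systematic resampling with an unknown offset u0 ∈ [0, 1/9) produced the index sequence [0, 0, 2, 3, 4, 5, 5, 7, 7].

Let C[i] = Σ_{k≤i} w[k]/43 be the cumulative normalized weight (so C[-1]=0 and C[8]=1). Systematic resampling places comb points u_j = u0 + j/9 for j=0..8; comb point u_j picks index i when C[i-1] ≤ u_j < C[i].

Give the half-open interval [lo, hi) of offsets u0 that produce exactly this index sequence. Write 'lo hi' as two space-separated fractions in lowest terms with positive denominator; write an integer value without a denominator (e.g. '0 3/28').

C = [7/43, 7/43, 12/43, 18/43, 25/43, 33/43, 34/43, 40/43, 1]
j=0 picked index 0: u0 ∈ [0, 7/43)
j=1 picked index 0: u0 ∈ [-1/9, 20/387)
j=2 picked index 2: u0 ∈ [-23/387, 22/387)
j=3 picked index 3: u0 ∈ [-7/129, 11/129)
j=4 picked index 4: u0 ∈ [-10/387, 53/387)
j=5 picked index 5: u0 ∈ [10/387, 82/387)
j=6 picked index 5: u0 ∈ [-11/129, 13/129)
j=7 picked index 7: u0 ∈ [5/387, 59/387)
j=8 picked index 7: u0 ∈ [-38/387, 16/387)
intersection: [10/387, 16/387)

10/387 16/387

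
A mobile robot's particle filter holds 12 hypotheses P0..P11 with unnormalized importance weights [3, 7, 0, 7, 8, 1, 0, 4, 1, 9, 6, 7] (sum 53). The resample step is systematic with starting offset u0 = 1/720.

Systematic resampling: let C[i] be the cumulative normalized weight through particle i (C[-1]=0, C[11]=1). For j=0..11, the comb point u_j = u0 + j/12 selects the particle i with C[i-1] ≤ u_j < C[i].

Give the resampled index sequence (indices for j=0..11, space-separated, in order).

C = [3/53, 10/53, 10/53, 17/53, 25/53, 26/53, 26/53, 30/53, 31/53, 40/53, 46/53, 1]
j=0: u_0=1/720 ∈ [0, 3/53) → index 0
j=1: u_1=61/720 ∈ [3/53, 10/53) → index 1
j=2: u_2=121/720 ∈ [3/53, 10/53) → index 1
j=3: u_3=181/720 ∈ [10/53, 17/53) → index 3
j=4: u_4=241/720 ∈ [17/53, 25/53) → index 4
j=5: u_5=301/720 ∈ [17/53, 25/53) → index 4
j=6: u_6=361/720 ∈ [26/53, 30/53) → index 7
j=7: u_7=421/720 ∈ [30/53, 31/53) → index 8
j=8: u_8=481/720 ∈ [31/53, 40/53) → index 9
j=9: u_9=541/720 ∈ [31/53, 40/53) → index 9
j=10: u_10=601/720 ∈ [40/53, 46/53) → index 10
j=11: u_11=661/720 ∈ [46/53, 1) → index 11

0 1 1 3 4 4 7 8 9 9 10 11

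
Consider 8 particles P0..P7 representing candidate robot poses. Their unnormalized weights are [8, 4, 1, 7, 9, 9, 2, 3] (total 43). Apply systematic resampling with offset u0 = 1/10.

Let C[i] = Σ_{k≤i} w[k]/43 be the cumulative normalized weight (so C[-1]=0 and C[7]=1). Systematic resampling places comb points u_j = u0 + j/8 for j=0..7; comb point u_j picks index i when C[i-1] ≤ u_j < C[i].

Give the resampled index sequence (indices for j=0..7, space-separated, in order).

C = [8/43, 12/43, 13/43, 20/43, 29/43, 38/43, 40/43, 1]
j=0: u_0=1/10 ∈ [0, 8/43) → index 0
j=1: u_1=9/40 ∈ [8/43, 12/43) → index 1
j=2: u_2=7/20 ∈ [13/43, 20/43) → index 3
j=3: u_3=19/40 ∈ [20/43, 29/43) → index 4
j=4: u_4=3/5 ∈ [20/43, 29/43) → index 4
j=5: u_5=29/40 ∈ [29/43, 38/43) → index 5
j=6: u_6=17/20 ∈ [29/43, 38/43) → index 5
j=7: u_7=39/40 ∈ [40/43, 1) → index 7

0 1 3 4 4 5 5 7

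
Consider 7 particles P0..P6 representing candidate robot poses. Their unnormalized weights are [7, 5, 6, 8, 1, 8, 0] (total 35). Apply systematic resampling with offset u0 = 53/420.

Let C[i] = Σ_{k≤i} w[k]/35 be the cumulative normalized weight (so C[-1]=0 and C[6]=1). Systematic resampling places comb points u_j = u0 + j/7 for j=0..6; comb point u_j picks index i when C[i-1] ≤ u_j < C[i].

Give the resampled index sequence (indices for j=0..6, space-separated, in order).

C = [1/5, 12/35, 18/35, 26/35, 27/35, 1, 1]
j=0: u_0=53/420 ∈ [0, 1/5) → index 0
j=1: u_1=113/420 ∈ [1/5, 12/35) → index 1
j=2: u_2=173/420 ∈ [12/35, 18/35) → index 2
j=3: u_3=233/420 ∈ [18/35, 26/35) → index 3
j=4: u_4=293/420 ∈ [18/35, 26/35) → index 3
j=5: u_5=353/420 ∈ [27/35, 1) → index 5
j=6: u_6=59/60 ∈ [27/35, 1) → index 5

0 1 2 3 3 5 5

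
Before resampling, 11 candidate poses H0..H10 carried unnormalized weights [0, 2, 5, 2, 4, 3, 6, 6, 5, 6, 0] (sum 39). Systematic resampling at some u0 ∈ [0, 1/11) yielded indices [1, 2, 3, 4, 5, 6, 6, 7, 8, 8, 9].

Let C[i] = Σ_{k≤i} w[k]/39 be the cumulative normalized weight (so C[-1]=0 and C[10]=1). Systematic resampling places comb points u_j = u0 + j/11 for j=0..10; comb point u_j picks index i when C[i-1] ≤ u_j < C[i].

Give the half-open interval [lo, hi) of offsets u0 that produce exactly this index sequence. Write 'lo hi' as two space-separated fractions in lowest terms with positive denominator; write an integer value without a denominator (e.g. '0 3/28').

0 8/429

C = [0, 2/39, 7/39, 3/13, 1/3, 16/39, 22/39, 28/39, 11/13, 1, 1]
j=0 picked index 1: u0 ∈ [0, 2/39)
j=1 picked index 2: u0 ∈ [-17/429, 38/429)
j=2 picked index 3: u0 ∈ [-1/429, 7/143)
j=3 picked index 4: u0 ∈ [-6/143, 2/33)
j=4 picked index 5: u0 ∈ [-1/33, 20/429)
j=5 picked index 6: u0 ∈ [-19/429, 47/429)
j=6 picked index 6: u0 ∈ [-58/429, 8/429)
j=7 picked index 7: u0 ∈ [-31/429, 35/429)
j=8 picked index 8: u0 ∈ [-4/429, 17/143)
j=9 picked index 8: u0 ∈ [-43/429, 4/143)
j=10 picked index 9: u0 ∈ [-9/143, 1/11)
intersection: [0, 8/429)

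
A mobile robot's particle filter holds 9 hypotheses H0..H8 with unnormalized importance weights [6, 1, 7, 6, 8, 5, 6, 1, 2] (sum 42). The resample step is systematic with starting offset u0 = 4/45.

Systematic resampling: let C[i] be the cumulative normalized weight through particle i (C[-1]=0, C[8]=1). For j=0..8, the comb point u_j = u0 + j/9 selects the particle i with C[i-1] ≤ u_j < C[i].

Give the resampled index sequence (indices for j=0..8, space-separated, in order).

0 2 2 3 4 4 5 6 8

C = [1/7, 1/6, 1/3, 10/21, 2/3, 11/14, 13/14, 20/21, 1]
j=0: u_0=4/45 ∈ [0, 1/7) → index 0
j=1: u_1=1/5 ∈ [1/6, 1/3) → index 2
j=2: u_2=14/45 ∈ [1/6, 1/3) → index 2
j=3: u_3=19/45 ∈ [1/3, 10/21) → index 3
j=4: u_4=8/15 ∈ [10/21, 2/3) → index 4
j=5: u_5=29/45 ∈ [10/21, 2/3) → index 4
j=6: u_6=34/45 ∈ [2/3, 11/14) → index 5
j=7: u_7=13/15 ∈ [11/14, 13/14) → index 6
j=8: u_8=44/45 ∈ [20/21, 1) → index 8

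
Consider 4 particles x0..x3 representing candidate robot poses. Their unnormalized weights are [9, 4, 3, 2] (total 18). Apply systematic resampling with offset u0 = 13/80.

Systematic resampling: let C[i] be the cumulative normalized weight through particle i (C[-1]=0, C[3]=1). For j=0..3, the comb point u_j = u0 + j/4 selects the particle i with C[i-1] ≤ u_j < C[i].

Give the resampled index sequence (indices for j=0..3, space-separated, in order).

0 0 1 3

C = [1/2, 13/18, 8/9, 1]
j=0: u_0=13/80 ∈ [0, 1/2) → index 0
j=1: u_1=33/80 ∈ [0, 1/2) → index 0
j=2: u_2=53/80 ∈ [1/2, 13/18) → index 1
j=3: u_3=73/80 ∈ [8/9, 1) → index 3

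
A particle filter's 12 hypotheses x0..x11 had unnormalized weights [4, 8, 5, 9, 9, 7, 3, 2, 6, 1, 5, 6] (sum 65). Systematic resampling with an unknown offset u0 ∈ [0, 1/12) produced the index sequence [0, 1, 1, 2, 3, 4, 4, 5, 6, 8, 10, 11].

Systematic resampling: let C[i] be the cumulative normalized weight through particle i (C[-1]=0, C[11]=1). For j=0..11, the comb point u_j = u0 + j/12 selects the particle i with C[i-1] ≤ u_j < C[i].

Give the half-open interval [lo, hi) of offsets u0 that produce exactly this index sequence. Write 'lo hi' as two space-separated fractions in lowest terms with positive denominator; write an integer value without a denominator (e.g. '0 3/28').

0 3/260

C = [4/65, 12/65, 17/65, 2/5, 7/13, 42/65, 9/13, 47/65, 53/65, 54/65, 59/65, 1]
j=0 picked index 0: u0 ∈ [0, 4/65)
j=1 picked index 1: u0 ∈ [-17/780, 79/780)
j=2 picked index 1: u0 ∈ [-41/390, 7/390)
j=3 picked index 2: u0 ∈ [-17/260, 3/260)
j=4 picked index 3: u0 ∈ [-14/195, 1/15)
j=5 picked index 4: u0 ∈ [-1/60, 19/156)
j=6 picked index 4: u0 ∈ [-1/10, 1/26)
j=7 picked index 5: u0 ∈ [-7/156, 49/780)
j=8 picked index 6: u0 ∈ [-4/195, 1/39)
j=9 picked index 8: u0 ∈ [-7/260, 17/260)
j=10 picked index 10: u0 ∈ [-1/390, 29/390)
j=11 picked index 11: u0 ∈ [-7/780, 1/12)
intersection: [0, 3/260)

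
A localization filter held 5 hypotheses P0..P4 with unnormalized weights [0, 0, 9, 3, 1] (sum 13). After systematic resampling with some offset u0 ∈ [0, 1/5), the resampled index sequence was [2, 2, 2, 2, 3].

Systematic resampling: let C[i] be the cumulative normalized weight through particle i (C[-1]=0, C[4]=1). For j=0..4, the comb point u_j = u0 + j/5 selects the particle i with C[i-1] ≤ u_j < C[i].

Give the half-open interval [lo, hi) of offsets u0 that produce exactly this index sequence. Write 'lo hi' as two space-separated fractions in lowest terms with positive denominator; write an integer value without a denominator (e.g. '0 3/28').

0 6/65

C = [0, 0, 9/13, 12/13, 1]
j=0 picked index 2: u0 ∈ [0, 9/13)
j=1 picked index 2: u0 ∈ [-1/5, 32/65)
j=2 picked index 2: u0 ∈ [-2/5, 19/65)
j=3 picked index 2: u0 ∈ [-3/5, 6/65)
j=4 picked index 3: u0 ∈ [-7/65, 8/65)
intersection: [0, 6/65)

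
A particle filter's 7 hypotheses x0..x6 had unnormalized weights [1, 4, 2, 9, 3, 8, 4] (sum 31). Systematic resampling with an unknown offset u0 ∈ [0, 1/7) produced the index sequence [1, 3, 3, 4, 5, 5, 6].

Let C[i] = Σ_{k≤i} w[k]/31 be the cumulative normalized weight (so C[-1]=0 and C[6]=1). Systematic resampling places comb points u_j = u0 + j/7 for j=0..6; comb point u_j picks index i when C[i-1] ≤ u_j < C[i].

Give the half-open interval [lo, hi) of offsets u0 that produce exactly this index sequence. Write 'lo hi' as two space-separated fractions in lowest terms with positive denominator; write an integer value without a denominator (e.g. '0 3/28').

19/217 1/7

C = [1/31, 5/31, 7/31, 16/31, 19/31, 27/31, 1]
j=0 picked index 1: u0 ∈ [1/31, 5/31)
j=1 picked index 3: u0 ∈ [18/217, 81/217)
j=2 picked index 3: u0 ∈ [-13/217, 50/217)
j=3 picked index 4: u0 ∈ [19/217, 40/217)
j=4 picked index 5: u0 ∈ [9/217, 65/217)
j=5 picked index 5: u0 ∈ [-22/217, 34/217)
j=6 picked index 6: u0 ∈ [3/217, 1/7)
intersection: [19/217, 1/7)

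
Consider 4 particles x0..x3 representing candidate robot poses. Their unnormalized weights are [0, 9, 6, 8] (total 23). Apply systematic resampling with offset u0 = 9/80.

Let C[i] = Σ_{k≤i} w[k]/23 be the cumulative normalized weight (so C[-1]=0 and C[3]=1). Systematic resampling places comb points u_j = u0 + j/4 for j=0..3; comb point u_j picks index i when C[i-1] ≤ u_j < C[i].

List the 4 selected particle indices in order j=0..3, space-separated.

C = [0, 9/23, 15/23, 1]
j=0: u_0=9/80 ∈ [0, 9/23) → index 1
j=1: u_1=29/80 ∈ [0, 9/23) → index 1
j=2: u_2=49/80 ∈ [9/23, 15/23) → index 2
j=3: u_3=69/80 ∈ [15/23, 1) → index 3

1 1 2 3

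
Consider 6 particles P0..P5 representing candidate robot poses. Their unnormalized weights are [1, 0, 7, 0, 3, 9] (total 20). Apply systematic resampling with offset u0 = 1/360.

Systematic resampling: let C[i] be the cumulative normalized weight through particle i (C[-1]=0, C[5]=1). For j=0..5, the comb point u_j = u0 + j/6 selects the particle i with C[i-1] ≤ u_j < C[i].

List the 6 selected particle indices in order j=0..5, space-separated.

C = [1/20, 1/20, 2/5, 2/5, 11/20, 1]
j=0: u_0=1/360 ∈ [0, 1/20) → index 0
j=1: u_1=61/360 ∈ [1/20, 2/5) → index 2
j=2: u_2=121/360 ∈ [1/20, 2/5) → index 2
j=3: u_3=181/360 ∈ [2/5, 11/20) → index 4
j=4: u_4=241/360 ∈ [11/20, 1) → index 5
j=5: u_5=301/360 ∈ [11/20, 1) → index 5

0 2 2 4 5 5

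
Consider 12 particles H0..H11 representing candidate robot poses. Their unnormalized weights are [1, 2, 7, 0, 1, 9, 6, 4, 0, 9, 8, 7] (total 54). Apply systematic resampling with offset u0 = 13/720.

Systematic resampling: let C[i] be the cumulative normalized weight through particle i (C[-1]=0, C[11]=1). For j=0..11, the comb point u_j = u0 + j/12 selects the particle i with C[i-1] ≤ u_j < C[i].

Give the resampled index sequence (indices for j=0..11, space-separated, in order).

0 2 2 5 5 6 7 9 9 10 10 11

C = [1/54, 1/18, 5/27, 5/27, 11/54, 10/27, 13/27, 5/9, 5/9, 13/18, 47/54, 1]
j=0: u_0=13/720 ∈ [0, 1/54) → index 0
j=1: u_1=73/720 ∈ [1/18, 5/27) → index 2
j=2: u_2=133/720 ∈ [1/18, 5/27) → index 2
j=3: u_3=193/720 ∈ [11/54, 10/27) → index 5
j=4: u_4=253/720 ∈ [11/54, 10/27) → index 5
j=5: u_5=313/720 ∈ [10/27, 13/27) → index 6
j=6: u_6=373/720 ∈ [13/27, 5/9) → index 7
j=7: u_7=433/720 ∈ [5/9, 13/18) → index 9
j=8: u_8=493/720 ∈ [5/9, 13/18) → index 9
j=9: u_9=553/720 ∈ [13/18, 47/54) → index 10
j=10: u_10=613/720 ∈ [13/18, 47/54) → index 10
j=11: u_11=673/720 ∈ [47/54, 1) → index 11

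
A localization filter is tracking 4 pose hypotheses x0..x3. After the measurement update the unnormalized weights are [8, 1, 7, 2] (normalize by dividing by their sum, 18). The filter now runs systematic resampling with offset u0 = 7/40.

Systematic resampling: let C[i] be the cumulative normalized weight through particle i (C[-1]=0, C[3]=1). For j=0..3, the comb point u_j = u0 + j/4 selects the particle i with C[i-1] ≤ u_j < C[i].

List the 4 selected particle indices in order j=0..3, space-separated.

0 0 2 3

C = [4/9, 1/2, 8/9, 1]
j=0: u_0=7/40 ∈ [0, 4/9) → index 0
j=1: u_1=17/40 ∈ [0, 4/9) → index 0
j=2: u_2=27/40 ∈ [1/2, 8/9) → index 2
j=3: u_3=37/40 ∈ [8/9, 1) → index 3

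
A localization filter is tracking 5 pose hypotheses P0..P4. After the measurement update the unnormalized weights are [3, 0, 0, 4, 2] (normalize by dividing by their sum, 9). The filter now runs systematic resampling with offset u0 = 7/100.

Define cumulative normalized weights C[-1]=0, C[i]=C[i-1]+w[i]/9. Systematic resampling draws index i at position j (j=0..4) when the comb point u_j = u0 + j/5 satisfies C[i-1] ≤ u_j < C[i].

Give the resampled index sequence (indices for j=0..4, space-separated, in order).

0 0 3 3 4

C = [1/3, 1/3, 1/3, 7/9, 1]
j=0: u_0=7/100 ∈ [0, 1/3) → index 0
j=1: u_1=27/100 ∈ [0, 1/3) → index 0
j=2: u_2=47/100 ∈ [1/3, 7/9) → index 3
j=3: u_3=67/100 ∈ [1/3, 7/9) → index 3
j=4: u_4=87/100 ∈ [7/9, 1) → index 4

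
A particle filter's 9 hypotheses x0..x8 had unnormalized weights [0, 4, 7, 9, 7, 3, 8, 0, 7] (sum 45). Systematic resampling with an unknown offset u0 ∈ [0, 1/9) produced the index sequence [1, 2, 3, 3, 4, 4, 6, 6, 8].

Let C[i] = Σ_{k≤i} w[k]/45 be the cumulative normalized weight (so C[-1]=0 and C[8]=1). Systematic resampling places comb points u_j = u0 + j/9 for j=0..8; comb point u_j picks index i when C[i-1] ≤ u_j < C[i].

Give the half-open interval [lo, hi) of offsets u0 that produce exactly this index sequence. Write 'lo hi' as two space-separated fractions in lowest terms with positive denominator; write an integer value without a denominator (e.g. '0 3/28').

1/45 2/45

C = [0, 4/45, 11/45, 4/9, 3/5, 2/3, 38/45, 38/45, 1]
j=0 picked index 1: u0 ∈ [0, 4/45)
j=1 picked index 2: u0 ∈ [-1/45, 2/15)
j=2 picked index 3: u0 ∈ [1/45, 2/9)
j=3 picked index 3: u0 ∈ [-4/45, 1/9)
j=4 picked index 4: u0 ∈ [0, 7/45)
j=5 picked index 4: u0 ∈ [-1/9, 2/45)
j=6 picked index 6: u0 ∈ [0, 8/45)
j=7 picked index 6: u0 ∈ [-1/9, 1/15)
j=8 picked index 8: u0 ∈ [-2/45, 1/9)
intersection: [1/45, 2/45)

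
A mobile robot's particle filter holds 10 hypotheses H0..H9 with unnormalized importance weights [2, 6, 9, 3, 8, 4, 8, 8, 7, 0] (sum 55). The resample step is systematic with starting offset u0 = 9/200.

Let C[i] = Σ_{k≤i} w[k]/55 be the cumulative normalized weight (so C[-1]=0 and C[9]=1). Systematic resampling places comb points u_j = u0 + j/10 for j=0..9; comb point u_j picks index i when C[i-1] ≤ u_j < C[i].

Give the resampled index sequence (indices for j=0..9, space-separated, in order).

1 1 2 3 4 5 6 7 7 8

C = [2/55, 8/55, 17/55, 4/11, 28/55, 32/55, 8/11, 48/55, 1, 1]
j=0: u_0=9/200 ∈ [2/55, 8/55) → index 1
j=1: u_1=29/200 ∈ [2/55, 8/55) → index 1
j=2: u_2=49/200 ∈ [8/55, 17/55) → index 2
j=3: u_3=69/200 ∈ [17/55, 4/11) → index 3
j=4: u_4=89/200 ∈ [4/11, 28/55) → index 4
j=5: u_5=109/200 ∈ [28/55, 32/55) → index 5
j=6: u_6=129/200 ∈ [32/55, 8/11) → index 6
j=7: u_7=149/200 ∈ [8/11, 48/55) → index 7
j=8: u_8=169/200 ∈ [8/11, 48/55) → index 7
j=9: u_9=189/200 ∈ [48/55, 1) → index 8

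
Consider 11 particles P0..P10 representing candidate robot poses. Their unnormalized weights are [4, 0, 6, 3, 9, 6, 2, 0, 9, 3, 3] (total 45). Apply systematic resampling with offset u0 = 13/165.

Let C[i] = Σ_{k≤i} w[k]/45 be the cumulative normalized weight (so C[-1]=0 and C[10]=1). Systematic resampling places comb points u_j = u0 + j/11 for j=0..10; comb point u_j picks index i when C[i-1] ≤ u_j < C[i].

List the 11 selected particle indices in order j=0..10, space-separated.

C = [4/45, 4/45, 2/9, 13/45, 22/45, 28/45, 2/3, 2/3, 13/15, 14/15, 1]
j=0: u_0=13/165 ∈ [0, 4/45) → index 0
j=1: u_1=28/165 ∈ [4/45, 2/9) → index 2
j=2: u_2=43/165 ∈ [2/9, 13/45) → index 3
j=3: u_3=58/165 ∈ [13/45, 22/45) → index 4
j=4: u_4=73/165 ∈ [13/45, 22/45) → index 4
j=5: u_5=8/15 ∈ [22/45, 28/45) → index 5
j=6: u_6=103/165 ∈ [28/45, 2/3) → index 6
j=7: u_7=118/165 ∈ [2/3, 13/15) → index 8
j=8: u_8=133/165 ∈ [2/3, 13/15) → index 8
j=9: u_9=148/165 ∈ [13/15, 14/15) → index 9
j=10: u_10=163/165 ∈ [14/15, 1) → index 10

0 2 3 4 4 5 6 8 8 9 10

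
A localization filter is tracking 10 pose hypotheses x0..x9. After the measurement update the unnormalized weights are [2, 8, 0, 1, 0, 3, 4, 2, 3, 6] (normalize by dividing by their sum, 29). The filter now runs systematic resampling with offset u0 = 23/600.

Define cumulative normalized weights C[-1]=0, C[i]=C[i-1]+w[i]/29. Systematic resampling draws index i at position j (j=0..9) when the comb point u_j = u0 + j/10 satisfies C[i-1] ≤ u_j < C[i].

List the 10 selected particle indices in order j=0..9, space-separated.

0 1 1 1 5 6 7 8 9 9

C = [2/29, 10/29, 10/29, 11/29, 11/29, 14/29, 18/29, 20/29, 23/29, 1]
j=0: u_0=23/600 ∈ [0, 2/29) → index 0
j=1: u_1=83/600 ∈ [2/29, 10/29) → index 1
j=2: u_2=143/600 ∈ [2/29, 10/29) → index 1
j=3: u_3=203/600 ∈ [2/29, 10/29) → index 1
j=4: u_4=263/600 ∈ [11/29, 14/29) → index 5
j=5: u_5=323/600 ∈ [14/29, 18/29) → index 6
j=6: u_6=383/600 ∈ [18/29, 20/29) → index 7
j=7: u_7=443/600 ∈ [20/29, 23/29) → index 8
j=8: u_8=503/600 ∈ [23/29, 1) → index 9
j=9: u_9=563/600 ∈ [23/29, 1) → index 9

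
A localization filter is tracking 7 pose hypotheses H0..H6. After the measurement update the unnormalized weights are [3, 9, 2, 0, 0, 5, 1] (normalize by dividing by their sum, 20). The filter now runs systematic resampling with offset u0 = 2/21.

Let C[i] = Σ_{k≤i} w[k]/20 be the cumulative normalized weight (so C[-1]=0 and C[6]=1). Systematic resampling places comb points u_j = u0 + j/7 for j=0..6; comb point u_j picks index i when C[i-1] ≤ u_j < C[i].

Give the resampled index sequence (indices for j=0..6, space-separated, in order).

0 1 1 1 2 5 6

C = [3/20, 3/5, 7/10, 7/10, 7/10, 19/20, 1]
j=0: u_0=2/21 ∈ [0, 3/20) → index 0
j=1: u_1=5/21 ∈ [3/20, 3/5) → index 1
j=2: u_2=8/21 ∈ [3/20, 3/5) → index 1
j=3: u_3=11/21 ∈ [3/20, 3/5) → index 1
j=4: u_4=2/3 ∈ [3/5, 7/10) → index 2
j=5: u_5=17/21 ∈ [7/10, 19/20) → index 5
j=6: u_6=20/21 ∈ [19/20, 1) → index 6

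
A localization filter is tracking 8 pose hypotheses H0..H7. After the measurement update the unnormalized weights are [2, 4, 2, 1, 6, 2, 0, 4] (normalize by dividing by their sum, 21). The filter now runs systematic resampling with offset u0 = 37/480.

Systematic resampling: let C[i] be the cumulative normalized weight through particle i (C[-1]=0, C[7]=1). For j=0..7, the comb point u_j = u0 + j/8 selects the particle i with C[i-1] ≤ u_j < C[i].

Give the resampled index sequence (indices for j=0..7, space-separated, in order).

C = [2/21, 2/7, 8/21, 3/7, 5/7, 17/21, 17/21, 1]
j=0: u_0=37/480 ∈ [0, 2/21) → index 0
j=1: u_1=97/480 ∈ [2/21, 2/7) → index 1
j=2: u_2=157/480 ∈ [2/7, 8/21) → index 2
j=3: u_3=217/480 ∈ [3/7, 5/7) → index 4
j=4: u_4=277/480 ∈ [3/7, 5/7) → index 4
j=5: u_5=337/480 ∈ [3/7, 5/7) → index 4
j=6: u_6=397/480 ∈ [17/21, 1) → index 7
j=7: u_7=457/480 ∈ [17/21, 1) → index 7

0 1 2 4 4 4 7 7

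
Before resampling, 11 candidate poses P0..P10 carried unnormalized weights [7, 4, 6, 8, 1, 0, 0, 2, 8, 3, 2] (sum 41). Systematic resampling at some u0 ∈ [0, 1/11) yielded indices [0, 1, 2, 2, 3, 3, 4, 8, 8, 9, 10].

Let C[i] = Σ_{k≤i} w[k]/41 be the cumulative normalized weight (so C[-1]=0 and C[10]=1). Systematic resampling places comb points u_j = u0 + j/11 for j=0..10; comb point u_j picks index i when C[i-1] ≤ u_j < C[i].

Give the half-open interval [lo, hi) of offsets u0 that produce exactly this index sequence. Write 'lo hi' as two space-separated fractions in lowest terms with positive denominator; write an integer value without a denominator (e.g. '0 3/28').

39/451 40/451

C = [7/41, 11/41, 17/41, 25/41, 26/41, 26/41, 26/41, 28/41, 36/41, 39/41, 1]
j=0 picked index 0: u0 ∈ [0, 7/41)
j=1 picked index 1: u0 ∈ [36/451, 80/451)
j=2 picked index 2: u0 ∈ [39/451, 105/451)
j=3 picked index 2: u0 ∈ [-2/451, 64/451)
j=4 picked index 3: u0 ∈ [23/451, 111/451)
j=5 picked index 3: u0 ∈ [-18/451, 70/451)
j=6 picked index 4: u0 ∈ [29/451, 40/451)
j=7 picked index 8: u0 ∈ [21/451, 109/451)
j=8 picked index 8: u0 ∈ [-20/451, 68/451)
j=9 picked index 9: u0 ∈ [27/451, 60/451)
j=10 picked index 10: u0 ∈ [19/451, 1/11)
intersection: [39/451, 40/451)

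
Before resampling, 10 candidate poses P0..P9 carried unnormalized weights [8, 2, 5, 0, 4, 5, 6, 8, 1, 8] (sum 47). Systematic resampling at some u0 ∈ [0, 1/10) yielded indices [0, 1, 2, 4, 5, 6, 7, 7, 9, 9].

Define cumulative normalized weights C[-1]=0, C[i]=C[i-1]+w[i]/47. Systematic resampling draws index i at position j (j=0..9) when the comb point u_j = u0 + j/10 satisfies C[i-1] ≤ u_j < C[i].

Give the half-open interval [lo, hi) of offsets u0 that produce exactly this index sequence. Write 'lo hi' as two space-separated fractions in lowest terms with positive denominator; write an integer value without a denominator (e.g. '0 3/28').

33/470 1/10

C = [8/47, 10/47, 15/47, 15/47, 19/47, 24/47, 30/47, 38/47, 39/47, 1]
j=0 picked index 0: u0 ∈ [0, 8/47)
j=1 picked index 1: u0 ∈ [33/470, 53/470)
j=2 picked index 2: u0 ∈ [3/235, 28/235)
j=3 picked index 4: u0 ∈ [9/470, 49/470)
j=4 picked index 5: u0 ∈ [1/235, 26/235)
j=5 picked index 6: u0 ∈ [1/94, 13/94)
j=6 picked index 7: u0 ∈ [9/235, 49/235)
j=7 picked index 7: u0 ∈ [-29/470, 51/470)
j=8 picked index 9: u0 ∈ [7/235, 1/5)
j=9 picked index 9: u0 ∈ [-33/470, 1/10)
intersection: [33/470, 1/10)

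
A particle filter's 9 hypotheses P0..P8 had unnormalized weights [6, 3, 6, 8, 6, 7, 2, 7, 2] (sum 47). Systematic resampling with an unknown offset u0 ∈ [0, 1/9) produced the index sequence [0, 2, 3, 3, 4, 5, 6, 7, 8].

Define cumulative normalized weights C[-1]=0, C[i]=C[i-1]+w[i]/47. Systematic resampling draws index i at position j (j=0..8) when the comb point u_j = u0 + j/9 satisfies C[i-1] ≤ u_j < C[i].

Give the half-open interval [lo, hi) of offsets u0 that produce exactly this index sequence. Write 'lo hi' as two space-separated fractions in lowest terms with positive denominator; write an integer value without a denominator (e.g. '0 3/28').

14/141 1/9

C = [6/47, 9/47, 15/47, 23/47, 29/47, 36/47, 38/47, 45/47, 1]
j=0 picked index 0: u0 ∈ [0, 6/47)
j=1 picked index 2: u0 ∈ [34/423, 88/423)
j=2 picked index 3: u0 ∈ [41/423, 113/423)
j=3 picked index 3: u0 ∈ [-2/141, 22/141)
j=4 picked index 4: u0 ∈ [19/423, 73/423)
j=5 picked index 5: u0 ∈ [26/423, 89/423)
j=6 picked index 6: u0 ∈ [14/141, 20/141)
j=7 picked index 7: u0 ∈ [13/423, 76/423)
j=8 picked index 8: u0 ∈ [29/423, 1/9)
intersection: [14/141, 1/9)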